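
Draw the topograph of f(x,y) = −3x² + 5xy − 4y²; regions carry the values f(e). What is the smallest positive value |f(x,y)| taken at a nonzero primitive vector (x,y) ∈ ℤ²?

translate: b→1 (≡-5 mod 6), so (3,-5,4)→(3,1,2)
flip: (3,1,2)→(2,-1,3)
reduced (well bottom): (2,-1,3) with a≤c, −a<b≤a
well minimum |f| = |-2| = 2 (negative-definite)

2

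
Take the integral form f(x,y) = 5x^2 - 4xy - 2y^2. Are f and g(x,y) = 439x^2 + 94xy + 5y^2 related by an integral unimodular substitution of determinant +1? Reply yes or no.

D₁ = 56, D₂ = 56
river cycle of f (length 4): (-2, 4, 5), (5, 6, -1), (-1, 6, 5), (5, 4, -2)
river cycle of g (length 4): (5, 6, -1), (-1, 6, 5), (5, 4, -2), (-2, 4, 5)
cycles coincide ⇒ equivalent

yes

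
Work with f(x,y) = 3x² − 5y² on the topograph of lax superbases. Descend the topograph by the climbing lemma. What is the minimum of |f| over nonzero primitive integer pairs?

descent: ρ → (-5,0,3)
descent: ρ → (3,6,-2)  [lands on river]
river: ρ → (-2,6,3)
closes: descent 2, river 2
min |a| on river = 2

2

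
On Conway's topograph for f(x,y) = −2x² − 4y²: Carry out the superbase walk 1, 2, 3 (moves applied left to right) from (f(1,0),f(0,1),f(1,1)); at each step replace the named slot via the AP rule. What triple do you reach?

start (-2,-4,-6) = (f(1,0),f(0,1),f(1,1))
replace slot 1: 2·((-4)+(-6)) − (-2) = -18 → (-18,-4,-6)
replace slot 2: 2·((-18)+(-6)) − (-4) = -44 → (-18,-44,-6)
replace slot 3: 2·((-18)+(-44)) − (-6) = -118 → (-18,-44,-118)

-18,-44,-118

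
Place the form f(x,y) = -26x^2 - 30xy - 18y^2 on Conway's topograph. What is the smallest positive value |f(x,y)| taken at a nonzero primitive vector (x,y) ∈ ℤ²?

translate: b→-22 (≡30 mod 52), so (26,30,18)→(26,-22,14)
flip: (26,-22,14)→(14,22,26)
translate: b→-6 (≡22 mod 28), so (14,22,26)→(14,-6,18)
reduced (well bottom): (14,-6,18) with a≤c, −a<b≤a
well minimum |f| = |-14| = 14 (negative-definite)

14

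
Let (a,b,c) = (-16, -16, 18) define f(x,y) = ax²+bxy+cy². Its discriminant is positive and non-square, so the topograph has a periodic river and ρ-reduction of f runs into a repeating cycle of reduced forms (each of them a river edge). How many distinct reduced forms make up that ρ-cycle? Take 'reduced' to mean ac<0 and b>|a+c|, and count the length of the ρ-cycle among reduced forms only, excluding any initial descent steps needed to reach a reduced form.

D = 1408, ⌊√D⌋ = 37
descent: ρ → (18,16,-16)  [lands on river]
river: ρ → (-16,16,18)
river: ρ → (18,20,-14)
river: ρ → (-14,36,2)
river: ρ → (2,36,-14)
river: ρ → (-14,20,18)
ρ-cycle length = 6 (tail of 1 descent step not counted)

6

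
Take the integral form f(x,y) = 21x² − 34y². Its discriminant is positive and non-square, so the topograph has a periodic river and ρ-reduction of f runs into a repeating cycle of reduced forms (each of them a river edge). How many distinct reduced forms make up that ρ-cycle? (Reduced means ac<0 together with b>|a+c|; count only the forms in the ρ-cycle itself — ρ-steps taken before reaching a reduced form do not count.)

D = 2856, ⌊√D⌋ = 53
descent: ρ → (-34,0,21)
descent: ρ → (21,42,-13)  [lands on river]
river: ρ → (-13,36,30)
river: ρ → (30,24,-19)
river: ρ → (-19,52,2)
river: ρ → (2,52,-19)
river: ρ → (-19,24,30)
river: ρ → (30,36,-13)
river: ρ → (-13,42,21)
ρ-cycle length = 8 (tail of 2 descent steps not counted)

8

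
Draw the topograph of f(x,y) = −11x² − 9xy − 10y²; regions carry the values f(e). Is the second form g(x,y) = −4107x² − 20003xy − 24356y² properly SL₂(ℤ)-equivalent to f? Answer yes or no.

D₁ = -359, D₂ = -359
f is negative-definite; reduce −f:
−f: flip: (11,9,10)→(10,-9,11)
−f: reduced (well bottom): (10,-9,11) with a≤c, −a<b≤a
flip sign back: reduced form of f is (-10,9,-11)
g is negative-definite; reduce −g:
−g: translate: b→3575 (≡20003 mod 8214), so (4107,20003,24356)→(4107,3575,778)
−g: flip: (4107,3575,778)→(778,-3575,4107)
−g: translate: b→-463 (≡-3575 mod 1556), so (778,-3575,4107)→(778,-463,69)
−g: flip: (778,-463,69)→(69,463,778)
−g: translate: b→49 (≡463 mod 138), so (69,463,778)→(69,49,10)
−g: flip: (69,49,10)→(10,-49,69)
−g: translate: b→-9 (≡-49 mod 20), so (10,-49,69)→(10,-9,11)
−g: reduced (well bottom): (10,-9,11) with a≤c, −a<b≤a
flip sign back: reduced form of g is (-10,9,-11)
reduced forms (-10, 9, -11) vs (-10, 9, -11) ⇒ equivalent

yes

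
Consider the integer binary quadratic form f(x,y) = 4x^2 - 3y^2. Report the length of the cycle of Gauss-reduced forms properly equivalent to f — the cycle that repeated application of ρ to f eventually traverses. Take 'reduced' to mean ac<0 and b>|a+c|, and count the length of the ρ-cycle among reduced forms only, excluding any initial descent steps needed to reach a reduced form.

D = 48, ⌊√D⌋ = 6
descent: ρ → (-3,6,1)  [lands on river]
river: ρ → (1,6,-3)
ρ-cycle length = 2 (tail of 1 descent step not counted)

2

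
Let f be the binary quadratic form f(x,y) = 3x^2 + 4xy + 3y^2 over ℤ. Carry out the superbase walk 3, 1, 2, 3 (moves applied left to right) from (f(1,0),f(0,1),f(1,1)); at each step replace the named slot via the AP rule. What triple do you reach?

start (3,3,10) = (f(1,0),f(0,1),f(1,1))
replace slot 3: 2·(3+3) − 10 = 2 → (3,3,2)
replace slot 1: 2·(3+2) − 3 = 7 → (7,3,2)
replace slot 2: 2·(7+2) − 3 = 15 → (7,15,2)
replace slot 3: 2·(7+15) − 2 = 42 → (7,15,42)

7,15,42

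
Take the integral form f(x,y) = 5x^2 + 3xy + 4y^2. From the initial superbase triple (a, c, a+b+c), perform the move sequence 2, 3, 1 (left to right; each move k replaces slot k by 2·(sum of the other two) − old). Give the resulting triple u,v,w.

start (5,4,12) = (f(1,0),f(0,1),f(1,1))
replace slot 2: 2·(5+12) − 4 = 30 → (5,30,12)
replace slot 3: 2·(5+30) − 12 = 58 → (5,30,58)
replace slot 1: 2·(30+58) − 5 = 171 → (171,30,58)

171,30,58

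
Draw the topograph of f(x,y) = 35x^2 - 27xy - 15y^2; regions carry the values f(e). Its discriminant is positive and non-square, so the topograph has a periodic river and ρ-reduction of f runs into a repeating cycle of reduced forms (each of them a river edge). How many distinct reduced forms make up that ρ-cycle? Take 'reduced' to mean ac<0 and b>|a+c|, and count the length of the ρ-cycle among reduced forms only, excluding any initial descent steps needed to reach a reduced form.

D = 2829, ⌊√D⌋ = 53
descent: ρ → (-15,27,35)  [lands on river]
river: ρ → (35,43,-7)
river: ρ → (-7,41,41)
river: ρ → (41,41,-7)
river: ρ → (-7,43,35)
river: ρ → (35,27,-15)
river: ρ → (-15,33,29)
river: ρ → (29,25,-19)
river: ρ → (-19,51,3)
river: ρ → (3,51,-19)
river: ρ → (-19,25,29)
river: ρ → (29,33,-15)
ρ-cycle length = 12 (tail of 1 descent step not counted)

12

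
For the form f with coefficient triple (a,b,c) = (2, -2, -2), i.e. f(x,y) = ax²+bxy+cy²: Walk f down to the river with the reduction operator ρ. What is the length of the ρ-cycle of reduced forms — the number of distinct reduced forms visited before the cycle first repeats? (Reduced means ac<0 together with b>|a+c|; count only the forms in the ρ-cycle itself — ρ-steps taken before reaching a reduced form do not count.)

D = 20, ⌊√D⌋ = 4
descent: ρ → (-2,2,2)  [lands on river]
river: ρ → (2,2,-2)
ρ-cycle length = 2 (tail of 1 descent step not counted)

2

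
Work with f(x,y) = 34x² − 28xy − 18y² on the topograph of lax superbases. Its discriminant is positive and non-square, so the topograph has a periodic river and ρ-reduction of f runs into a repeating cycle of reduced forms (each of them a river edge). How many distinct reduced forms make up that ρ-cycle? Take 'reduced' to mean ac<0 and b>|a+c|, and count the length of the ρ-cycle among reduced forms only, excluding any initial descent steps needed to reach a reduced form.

D = 3232, ⌊√D⌋ = 56
descent: ρ → (-18,28,34)  [lands on river]
river: ρ → (34,40,-12)
river: ρ → (-12,56,2)
river: ρ → (2,56,-12)
river: ρ → (-12,40,34)
river: ρ → (34,28,-18)
river: ρ → (-18,44,18)
river: ρ → (18,28,-34)
river: ρ → (-34,40,12)
river: ρ → (12,56,-2)
river: ρ → (-2,56,12)
river: ρ → (12,40,-34)
river: ρ → (-34,28,18)
river: ρ → (18,44,-18)
ρ-cycle length = 14 (tail of 1 descent step not counted)

14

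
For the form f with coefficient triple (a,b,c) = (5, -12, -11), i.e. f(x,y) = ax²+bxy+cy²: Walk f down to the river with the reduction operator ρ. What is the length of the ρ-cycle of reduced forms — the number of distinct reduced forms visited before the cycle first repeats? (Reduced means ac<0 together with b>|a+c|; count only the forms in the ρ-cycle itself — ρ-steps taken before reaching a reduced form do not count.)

D = 364, ⌊√D⌋ = 19
descent: ρ → (-11,12,5)  [lands on river]
river: ρ → (5,18,-2)
river: ρ → (-2,18,5)
river: ρ → (5,12,-11)
river: ρ → (-11,10,6)
river: ρ → (6,14,-7)
river: ρ → (-7,14,6)
river: ρ → (6,10,-11)
ρ-cycle length = 8 (tail of 1 descent step not counted)

8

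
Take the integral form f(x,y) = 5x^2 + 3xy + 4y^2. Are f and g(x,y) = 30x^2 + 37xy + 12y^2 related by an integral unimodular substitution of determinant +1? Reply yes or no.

D₁ = -71, D₂ = -71
f: flip: (5,3,4)→(4,-3,5)
f: reduced (well bottom): (4,-3,5) with a≤c, −a<b≤a
g: translate: b→-23 (≡37 mod 60), so (30,37,12)→(30,-23,5)
g: flip: (30,-23,5)→(5,23,30)
g: translate: b→3 (≡23 mod 10), so (5,23,30)→(5,3,4)
g: flip: (5,3,4)→(4,-3,5)
g: reduced (well bottom): (4,-3,5) with a≤c, −a<b≤a
reduced forms (4, -3, 5) vs (4, -3, 5) ⇒ equivalent

yes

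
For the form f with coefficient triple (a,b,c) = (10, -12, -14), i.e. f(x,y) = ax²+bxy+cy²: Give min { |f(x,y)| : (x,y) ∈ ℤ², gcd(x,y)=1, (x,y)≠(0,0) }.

descent: ρ → (-14,12,10)  [lands on river]
river: ρ → (10,8,-16)
river: ρ → (-16,24,2)
river: ρ → (2,24,-16)
river: ρ → (-16,8,10)
river: ρ → (10,12,-14)
river: ρ → (-14,16,8)
river: ρ → (8,16,-14)
closes: descent 1, river 8
min |a| on river = 2

2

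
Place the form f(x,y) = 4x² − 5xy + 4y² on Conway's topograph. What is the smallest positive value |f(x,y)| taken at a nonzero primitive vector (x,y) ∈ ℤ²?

translate: b→3 (≡-5 mod 8), so (4,-5,4)→(4,3,3)
flip: (4,3,3)→(3,-3,4)
translate: b→3 (≡-3 mod 6), so (3,-3,4)→(3,3,4)
reduced (well bottom): (3,3,4) with a≤c, −a<b≤a
well minimum = a = 3

3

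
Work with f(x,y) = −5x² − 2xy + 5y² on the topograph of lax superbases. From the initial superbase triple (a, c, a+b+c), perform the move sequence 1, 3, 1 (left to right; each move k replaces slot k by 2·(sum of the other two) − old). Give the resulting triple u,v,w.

start (-5,5,-2) = (f(1,0),f(0,1),f(1,1))
replace slot 1: 2·(5+(-2)) − (-5) = 11 → (11,5,-2)
replace slot 3: 2·(11+5) − (-2) = 34 → (11,5,34)
replace slot 1: 2·(5+34) − 11 = 67 → (67,5,34)

67,5,34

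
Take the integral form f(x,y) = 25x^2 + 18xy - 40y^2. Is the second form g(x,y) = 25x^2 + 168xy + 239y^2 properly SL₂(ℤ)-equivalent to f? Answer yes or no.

D₁ = 4324, D₂ = 4324
river cycle of f (length 42): (-40, 62, 3), (3, 64, -19), (-19, 50, 24), (24, 46, -23), (-23, 46, 24), (24, 50, -19), (-19, 64, 3), (3, 62, -40), (-40, 18, 25), (25, 32, -33), … (32 more)
river cycle of g (length 42): (25, 18, -40), (-40, 62, 3), (3, 64, -19), (-19, 50, 24), (24, 46, -23), (-23, 46, 24), (24, 50, -19), (-19, 64, 3), (3, 62, -40), (-40, 18, 25), … (32 more)
cycles coincide ⇒ equivalent

yes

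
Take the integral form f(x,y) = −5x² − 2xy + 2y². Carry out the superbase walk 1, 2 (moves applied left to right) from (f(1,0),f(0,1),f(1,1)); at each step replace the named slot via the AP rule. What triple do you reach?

start (-5,2,-5) = (f(1,0),f(0,1),f(1,1))
replace slot 1: 2·(2+(-5)) − (-5) = -1 → (-1,2,-5)
replace slot 2: 2·((-1)+(-5)) − 2 = -14 → (-1,-14,-5)

-1,-14,-5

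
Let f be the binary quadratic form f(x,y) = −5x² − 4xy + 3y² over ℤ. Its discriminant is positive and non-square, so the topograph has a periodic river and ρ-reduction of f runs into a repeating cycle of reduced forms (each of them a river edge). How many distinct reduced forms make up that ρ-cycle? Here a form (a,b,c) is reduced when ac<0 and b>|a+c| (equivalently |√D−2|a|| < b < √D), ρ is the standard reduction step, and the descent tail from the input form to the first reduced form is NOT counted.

D = 76, ⌊√D⌋ = 8
descent: ρ → (3,4,-5)  [lands on river]
river: ρ → (-5,6,2)
river: ρ → (2,6,-5)
river: ρ → (-5,4,3)
river: ρ → (3,8,-1)
river: ρ → (-1,8,3)
ρ-cycle length = 6 (tail of 1 descent step not counted)

6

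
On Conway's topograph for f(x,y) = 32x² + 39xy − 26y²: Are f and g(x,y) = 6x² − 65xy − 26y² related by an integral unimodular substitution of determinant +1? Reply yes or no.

D₁ = 4849, D₂ = 4849
river cycle of f (length 54): (-26, 65, 6), (6, 67, -15), (-15, 53, 34), (34, 15, -34), (-34, 53, 15), (15, 67, -6), (-6, 65, 26), (26, 39, -32), (-32, 25, 33), (33, 41, -24), … (44 more)
river cycle of g (length 54): (-26, 65, 6), (6, 67, -15), (-15, 53, 34), (34, 15, -34), (-34, 53, 15), (15, 67, -6), (-6, 65, 26), (26, 39, -32), (-32, 25, 33), (33, 41, -24), … (44 more)
cycles coincide ⇒ equivalent

yes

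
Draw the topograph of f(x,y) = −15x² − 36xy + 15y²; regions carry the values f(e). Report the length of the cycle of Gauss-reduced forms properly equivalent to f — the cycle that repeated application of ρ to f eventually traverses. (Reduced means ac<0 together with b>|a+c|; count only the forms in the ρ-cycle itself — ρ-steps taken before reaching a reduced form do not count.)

D = 2196, ⌊√D⌋ = 46
descent: ρ → (15,36,-15)  [lands on river]
river: ρ → (-15,24,27)
river: ρ → (27,30,-12)
river: ρ → (-12,42,9)
river: ρ → (9,30,-36)
river: ρ → (-36,42,3)
river: ρ → (3,42,-36)
river: ρ → (-36,30,9)
river: ρ → (9,42,-12)
river: ρ → (-12,30,27)
river: ρ → (27,24,-15)
river: ρ → (-15,36,15)
river: ρ → (15,24,-27)
river: ρ → (-27,30,12)
river: ρ → (12,42,-9)
river: ρ → (-9,30,36)
river: ρ → (36,42,-3)
river: ρ → (-3,42,36)
river: ρ → (36,30,-9)
river: ρ → (-9,42,12)
river: ρ → (12,30,-27)
river: ρ → (-27,24,15)
ρ-cycle length = 22 (tail of 1 descent step not counted)

22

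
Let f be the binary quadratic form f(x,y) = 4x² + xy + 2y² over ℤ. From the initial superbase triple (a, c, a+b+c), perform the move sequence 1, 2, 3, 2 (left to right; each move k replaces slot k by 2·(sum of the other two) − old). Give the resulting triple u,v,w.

start (4,2,7) = (f(1,0),f(0,1),f(1,1))
replace slot 1: 2·(2+7) − 4 = 14 → (14,2,7)
replace slot 2: 2·(14+7) − 2 = 40 → (14,40,7)
replace slot 3: 2·(14+40) − 7 = 101 → (14,40,101)
replace slot 2: 2·(14+101) − 40 = 190 → (14,190,101)

14,190,101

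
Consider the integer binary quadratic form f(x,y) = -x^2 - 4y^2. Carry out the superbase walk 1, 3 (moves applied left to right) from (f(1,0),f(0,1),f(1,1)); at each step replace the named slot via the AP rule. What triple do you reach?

start (-1,-4,-5) = (f(1,0),f(0,1),f(1,1))
replace slot 1: 2·((-4)+(-5)) − (-1) = -17 → (-17,-4,-5)
replace slot 3: 2·((-17)+(-4)) − (-5) = -37 → (-17,-4,-37)

-17,-4,-37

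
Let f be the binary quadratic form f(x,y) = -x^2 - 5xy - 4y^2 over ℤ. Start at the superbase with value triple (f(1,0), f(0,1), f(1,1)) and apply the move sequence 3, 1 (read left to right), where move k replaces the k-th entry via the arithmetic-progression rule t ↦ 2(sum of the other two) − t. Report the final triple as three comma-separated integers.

start (-1,-4,-10) = (f(1,0),f(0,1),f(1,1))
replace slot 3: 2·((-1)+(-4)) − (-10) = 0 → (-1,-4,0)
replace slot 1: 2·((-4)+0) − (-1) = -7 → (-7,-4,0)

-7,-4,0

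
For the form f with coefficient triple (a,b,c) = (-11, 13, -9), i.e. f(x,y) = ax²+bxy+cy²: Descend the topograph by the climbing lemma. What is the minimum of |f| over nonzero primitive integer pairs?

translate: b→9 (≡-13 mod 22), so (11,-13,9)→(11,9,7)
flip: (11,9,7)→(7,-9,11)
translate: b→5 (≡-9 mod 14), so (7,-9,11)→(7,5,9)
reduced (well bottom): (7,5,9) with a≤c, −a<b≤a
well minimum |f| = |-7| = 7 (negative-definite)

7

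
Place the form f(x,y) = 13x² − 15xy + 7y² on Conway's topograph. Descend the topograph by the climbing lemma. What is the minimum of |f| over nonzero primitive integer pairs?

translate: b→11 (≡-15 mod 26), so (13,-15,7)→(13,11,5)
flip: (13,11,5)→(5,-11,13)
translate: b→-1 (≡-11 mod 10), so (5,-11,13)→(5,-1,7)
reduced (well bottom): (5,-1,7) with a≤c, −a<b≤a
well minimum = a = 5

5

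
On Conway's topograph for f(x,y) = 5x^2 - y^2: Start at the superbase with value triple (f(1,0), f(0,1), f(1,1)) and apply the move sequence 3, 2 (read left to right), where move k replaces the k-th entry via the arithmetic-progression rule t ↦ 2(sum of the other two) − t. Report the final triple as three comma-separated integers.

start (5,-1,4) = (f(1,0),f(0,1),f(1,1))
replace slot 3: 2·(5+(-1)) − 4 = 4 → (5,-1,4)
replace slot 2: 2·(5+4) − (-1) = 19 → (5,19,4)

5,19,4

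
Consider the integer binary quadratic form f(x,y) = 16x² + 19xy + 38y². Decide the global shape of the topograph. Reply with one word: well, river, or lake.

D = b²−4ac = 19² − 4·16·38 = -2071
D < 0 ⇒ definite ⇒ every region one sign ⇒ single well

well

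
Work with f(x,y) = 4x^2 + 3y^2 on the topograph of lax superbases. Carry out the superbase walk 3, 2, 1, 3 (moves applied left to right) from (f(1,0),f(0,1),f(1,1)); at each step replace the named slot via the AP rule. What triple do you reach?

start (4,3,7) = (f(1,0),f(0,1),f(1,1))
replace slot 3: 2·(4+3) − 7 = 7 → (4,3,7)
replace slot 2: 2·(4+7) − 3 = 19 → (4,19,7)
replace slot 1: 2·(19+7) − 4 = 48 → (48,19,7)
replace slot 3: 2·(48+19) − 7 = 127 → (48,19,127)

48,19,127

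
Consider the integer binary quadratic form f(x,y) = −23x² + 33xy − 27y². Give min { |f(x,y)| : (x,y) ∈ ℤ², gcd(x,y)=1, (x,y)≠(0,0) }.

translate: b→13 (≡-33 mod 46), so (23,-33,27)→(23,13,17)
flip: (23,13,17)→(17,-13,23)
reduced (well bottom): (17,-13,23) with a≤c, −a<b≤a
well minimum |f| = |-17| = 17 (negative-definite)

17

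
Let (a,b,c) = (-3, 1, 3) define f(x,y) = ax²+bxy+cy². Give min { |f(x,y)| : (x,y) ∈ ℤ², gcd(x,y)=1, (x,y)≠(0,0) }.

river: ρ → (3,5,-1)
river: ρ → (-1,5,3)
river: ρ → (3,1,-3)
river: ρ → (-3,5,1)
river: ρ → (1,5,-3)
river: ρ → (-3,1,3)
closes: descent 0, river 6
min |a| on river = 1

1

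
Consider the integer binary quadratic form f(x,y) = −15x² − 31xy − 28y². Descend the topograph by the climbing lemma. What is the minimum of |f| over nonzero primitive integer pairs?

translate: b→1 (≡31 mod 30), so (15,31,28)→(15,1,12)
flip: (15,1,12)→(12,-1,15)
reduced (well bottom): (12,-1,15) with a≤c, −a<b≤a
well minimum |f| = |-12| = 12 (negative-definite)

12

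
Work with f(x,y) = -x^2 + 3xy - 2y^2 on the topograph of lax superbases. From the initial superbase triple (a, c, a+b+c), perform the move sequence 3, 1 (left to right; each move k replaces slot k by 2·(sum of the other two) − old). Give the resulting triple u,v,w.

start (-1,-2,0) = (f(1,0),f(0,1),f(1,1))
replace slot 3: 2·((-1)+(-2)) − 0 = -6 → (-1,-2,-6)
replace slot 1: 2·((-2)+(-6)) − (-1) = -15 → (-15,-2,-6)

-15,-2,-6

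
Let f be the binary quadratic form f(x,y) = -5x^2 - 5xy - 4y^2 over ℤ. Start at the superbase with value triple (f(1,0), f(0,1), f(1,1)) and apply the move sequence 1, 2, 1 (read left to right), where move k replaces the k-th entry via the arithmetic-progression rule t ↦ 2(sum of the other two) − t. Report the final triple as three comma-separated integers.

start (-5,-4,-14) = (f(1,0),f(0,1),f(1,1))
replace slot 1: 2·((-4)+(-14)) − (-5) = -31 → (-31,-4,-14)
replace slot 2: 2·((-31)+(-14)) − (-4) = -86 → (-31,-86,-14)
replace slot 1: 2·((-86)+(-14)) − (-31) = -169 → (-169,-86,-14)

-169,-86,-14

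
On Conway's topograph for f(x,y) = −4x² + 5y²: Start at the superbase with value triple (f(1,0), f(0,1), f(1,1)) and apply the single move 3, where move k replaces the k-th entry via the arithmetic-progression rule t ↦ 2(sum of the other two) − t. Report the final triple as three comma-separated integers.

start (-4,5,1) = (f(1,0),f(0,1),f(1,1))
replace slot 3: 2·((-4)+5) − 1 = 1 → (-4,5,1)

-4,5,1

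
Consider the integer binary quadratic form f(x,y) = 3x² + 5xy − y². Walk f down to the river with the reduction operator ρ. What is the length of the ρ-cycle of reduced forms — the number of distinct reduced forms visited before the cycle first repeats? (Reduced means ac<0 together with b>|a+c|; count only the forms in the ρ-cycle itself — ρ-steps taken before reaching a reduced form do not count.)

D = 37, ⌊√D⌋ = 6
river: ρ → (-1,5,3)
river: ρ → (3,1,-3)
river: ρ → (-3,5,1)
river: ρ → (1,5,-3)
river: ρ → (-3,1,3)
river: ρ → (3,5,-1)
ρ-cycle length = 6 (tail of 0 descent steps not counted)

6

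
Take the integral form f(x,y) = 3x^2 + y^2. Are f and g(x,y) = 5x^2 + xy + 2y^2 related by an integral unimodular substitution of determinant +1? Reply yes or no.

D₁ = -12, D₂ = -39
discriminants differ ⇒ not SL₂(ℤ)-equivalent

no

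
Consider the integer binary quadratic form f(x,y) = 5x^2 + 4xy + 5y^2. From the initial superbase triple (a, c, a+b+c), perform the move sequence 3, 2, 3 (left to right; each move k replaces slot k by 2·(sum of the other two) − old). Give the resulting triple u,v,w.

start (5,5,14) = (f(1,0),f(0,1),f(1,1))
replace slot 3: 2·(5+5) − 14 = 6 → (5,5,6)
replace slot 2: 2·(5+6) − 5 = 17 → (5,17,6)
replace slot 3: 2·(5+17) − 6 = 38 → (5,17,38)

5,17,38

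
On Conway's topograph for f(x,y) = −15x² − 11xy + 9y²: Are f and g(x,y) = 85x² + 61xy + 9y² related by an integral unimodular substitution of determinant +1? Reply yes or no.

D₁ = 661, D₂ = 661
river cycle of f (length 22): (9, 11, -15), (-15, 19, 5), (5, 21, -11), (-11, 23, 3), (3, 25, -3), (-3, 23, 11), (11, 21, -5), (-5, 19, 15), (15, 11, -9), (-9, 25, 1), … (12 more)
river cycle of g (length 22): (9, 11, -15), (-15, 19, 5), (5, 21, -11), (-11, 23, 3), (3, 25, -3), (-3, 23, 11), (11, 21, -5), (-5, 19, 15), (15, 11, -9), (-9, 25, 1), … (12 more)
cycles coincide ⇒ equivalent

yes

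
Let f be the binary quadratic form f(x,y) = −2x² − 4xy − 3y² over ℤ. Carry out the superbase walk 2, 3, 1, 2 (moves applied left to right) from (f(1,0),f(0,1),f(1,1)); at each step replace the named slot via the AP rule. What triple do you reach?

start (-2,-3,-9) = (f(1,0),f(0,1),f(1,1))
replace slot 2: 2·((-2)+(-9)) − (-3) = -19 → (-2,-19,-9)
replace slot 3: 2·((-2)+(-19)) − (-9) = -33 → (-2,-19,-33)
replace slot 1: 2·((-19)+(-33)) − (-2) = -102 → (-102,-19,-33)
replace slot 2: 2·((-102)+(-33)) − (-19) = -251 → (-102,-251,-33)

-102,-251,-33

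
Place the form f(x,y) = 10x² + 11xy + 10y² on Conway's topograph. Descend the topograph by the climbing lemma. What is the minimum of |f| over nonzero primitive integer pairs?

translate: b→-9 (≡11 mod 20), so (10,11,10)→(10,-9,9)
flip: (10,-9,9)→(9,9,10)
reduced (well bottom): (9,9,10) with a≤c, −a<b≤a
well minimum = a = 9

9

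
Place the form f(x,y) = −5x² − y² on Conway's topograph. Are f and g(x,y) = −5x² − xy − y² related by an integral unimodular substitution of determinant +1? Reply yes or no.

D₁ = -20, D₂ = -19
discriminants differ ⇒ not SL₂(ℤ)-equivalent

no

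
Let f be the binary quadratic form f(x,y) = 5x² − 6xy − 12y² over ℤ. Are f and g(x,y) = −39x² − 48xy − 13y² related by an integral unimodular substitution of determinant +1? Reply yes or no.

D₁ = 276, D₂ = 276
river cycle of f (length 8): (5, 14, -4), (-4, 10, 11), (11, 12, -3), (-3, 12, 11), (11, 10, -4), (-4, 14, 5), (5, 16, -1), (-1, 16, 5)
river cycle of g (length 8): (5, 14, -4), (-4, 10, 11), (11, 12, -3), (-3, 12, 11), (11, 10, -4), (-4, 14, 5), (5, 16, -1), (-1, 16, 5)
cycles coincide ⇒ equivalent

yes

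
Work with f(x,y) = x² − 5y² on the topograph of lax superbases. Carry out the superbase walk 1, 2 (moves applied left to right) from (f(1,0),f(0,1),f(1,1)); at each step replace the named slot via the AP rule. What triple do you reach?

start (1,-5,-4) = (f(1,0),f(0,1),f(1,1))
replace slot 1: 2·((-5)+(-4)) − 1 = -19 → (-19,-5,-4)
replace slot 2: 2·((-19)+(-4)) − (-5) = -41 → (-19,-41,-4)

-19,-41,-4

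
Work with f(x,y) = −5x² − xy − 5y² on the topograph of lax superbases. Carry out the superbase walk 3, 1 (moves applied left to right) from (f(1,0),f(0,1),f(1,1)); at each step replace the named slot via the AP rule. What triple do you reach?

start (-5,-5,-11) = (f(1,0),f(0,1),f(1,1))
replace slot 3: 2·((-5)+(-5)) − (-11) = -9 → (-5,-5,-9)
replace slot 1: 2·((-5)+(-9)) − (-5) = -23 → (-23,-5,-9)

-23,-5,-9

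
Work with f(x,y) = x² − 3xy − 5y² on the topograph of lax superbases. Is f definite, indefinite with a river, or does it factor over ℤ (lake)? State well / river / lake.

D = b²−4ac = (-3)² − 4·1·(-5) = 29
D > 0 non-square ⇒ indefinite ⇒ periodic river

river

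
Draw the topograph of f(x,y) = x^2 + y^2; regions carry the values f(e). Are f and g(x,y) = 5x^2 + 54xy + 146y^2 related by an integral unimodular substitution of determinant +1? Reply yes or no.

D₁ = -4, D₂ = -4
f: reduced (well bottom): (1,0,1) with a≤c, −a<b≤a
g: translate: b→4 (≡54 mod 10), so (5,54,146)→(5,4,1)
g: flip: (5,4,1)→(1,-4,5)
g: translate: b→0 (≡-4 mod 2), so (1,-4,5)→(1,0,1)
g: reduced (well bottom): (1,0,1) with a≤c, −a<b≤a
reduced forms (1, 0, 1) vs (1, 0, 1) ⇒ equivalent

yes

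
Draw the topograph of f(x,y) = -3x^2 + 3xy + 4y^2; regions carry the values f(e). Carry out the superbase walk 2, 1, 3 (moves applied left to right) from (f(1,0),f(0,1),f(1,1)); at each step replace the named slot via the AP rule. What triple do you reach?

start (-3,4,4) = (f(1,0),f(0,1),f(1,1))
replace slot 2: 2·((-3)+4) − 4 = -2 → (-3,-2,4)
replace slot 1: 2·((-2)+4) − (-3) = 7 → (7,-2,4)
replace slot 3: 2·(7+(-2)) − 4 = 6 → (7,-2,6)

7,-2,6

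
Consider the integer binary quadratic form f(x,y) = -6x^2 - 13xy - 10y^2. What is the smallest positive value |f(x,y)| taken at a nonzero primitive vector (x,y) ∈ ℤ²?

translate: b→1 (≡13 mod 12), so (6,13,10)→(6,1,3)
flip: (6,1,3)→(3,-1,6)
reduced (well bottom): (3,-1,6) with a≤c, −a<b≤a
well minimum |f| = |-3| = 3 (negative-definite)

3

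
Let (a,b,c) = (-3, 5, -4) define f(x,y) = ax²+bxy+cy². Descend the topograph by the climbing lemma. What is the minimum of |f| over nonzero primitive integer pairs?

translate: b→1 (≡-5 mod 6), so (3,-5,4)→(3,1,2)
flip: (3,1,2)→(2,-1,3)
reduced (well bottom): (2,-1,3) with a≤c, −a<b≤a
well minimum |f| = |-2| = 2 (negative-definite)

2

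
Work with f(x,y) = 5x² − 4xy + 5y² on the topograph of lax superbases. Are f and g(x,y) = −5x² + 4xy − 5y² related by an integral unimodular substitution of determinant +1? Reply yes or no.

D₁ = -84, D₂ = -84
f: flip: (5,-4,5)→(5,4,5)
f: reduced (well bottom): (5,4,5) with a≤c, −a<b≤a
g is negative-definite; reduce −g:
−g: flip: (5,-4,5)→(5,4,5)
−g: reduced (well bottom): (5,4,5) with a≤c, −a<b≤a
flip sign back: reduced form of g is (-5,-4,-5)
reduced forms (5, 4, 5) vs (-5, -4, -5) ⇒ inequivalent

no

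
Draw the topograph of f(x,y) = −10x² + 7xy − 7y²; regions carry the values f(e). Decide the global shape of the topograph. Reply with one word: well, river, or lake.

D = b²−4ac = 7² − 4·(-10)·(-7) = -231
D < 0 ⇒ definite ⇒ every region one sign ⇒ single well

well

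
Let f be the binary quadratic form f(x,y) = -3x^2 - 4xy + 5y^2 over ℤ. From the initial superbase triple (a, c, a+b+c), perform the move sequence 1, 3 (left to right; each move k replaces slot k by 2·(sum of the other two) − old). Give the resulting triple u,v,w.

start (-3,5,-2) = (f(1,0),f(0,1),f(1,1))
replace slot 1: 2·(5+(-2)) − (-3) = 9 → (9,5,-2)
replace slot 3: 2·(9+5) − (-2) = 30 → (9,5,30)

9,5,30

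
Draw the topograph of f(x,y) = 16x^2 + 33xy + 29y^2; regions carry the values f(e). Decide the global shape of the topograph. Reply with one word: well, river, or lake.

D = b²−4ac = 33² − 4·16·29 = -767
D < 0 ⇒ definite ⇒ every region one sign ⇒ single well

well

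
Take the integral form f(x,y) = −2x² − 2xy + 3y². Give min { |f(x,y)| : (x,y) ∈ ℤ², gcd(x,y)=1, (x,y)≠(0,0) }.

descent: ρ → (3,2,-2)  [lands on river]
river: ρ → (-2,2,3)
river: ρ → (3,4,-1)
river: ρ → (-1,4,3)
closes: descent 1, river 4
min |a| on river = 1

1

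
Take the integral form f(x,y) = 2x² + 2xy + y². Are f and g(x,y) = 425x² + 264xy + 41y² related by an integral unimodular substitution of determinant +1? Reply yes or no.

D₁ = -4, D₂ = -4
f: flip: (2,2,1)→(1,-2,2)
f: translate: b→0 (≡-2 mod 2), so (1,-2,2)→(1,0,1)
f: reduced (well bottom): (1,0,1) with a≤c, −a<b≤a
g: flip: (425,264,41)→(41,-264,425)
g: translate: b→-18 (≡-264 mod 82), so (41,-264,425)→(41,-18,2)
g: flip: (41,-18,2)→(2,18,41)
g: translate: b→2 (≡18 mod 4), so (2,18,41)→(2,2,1)
g: flip: (2,2,1)→(1,-2,2)
g: translate: b→0 (≡-2 mod 2), so (1,-2,2)→(1,0,1)
g: reduced (well bottom): (1,0,1) with a≤c, −a<b≤a
reduced forms (1, 0, 1) vs (1, 0, 1) ⇒ equivalent

yes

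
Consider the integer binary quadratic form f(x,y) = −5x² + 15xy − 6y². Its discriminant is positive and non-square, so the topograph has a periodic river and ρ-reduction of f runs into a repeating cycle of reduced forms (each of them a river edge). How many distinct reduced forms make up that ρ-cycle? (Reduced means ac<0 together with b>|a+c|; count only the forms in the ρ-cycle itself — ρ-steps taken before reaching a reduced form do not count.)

D = 105, ⌊√D⌋ = 10
descent: ρ → (-6,9,1)  [lands on river]
river: ρ → (1,9,-6)
river: ρ → (-6,3,4)
river: ρ → (4,5,-5)
river: ρ → (-5,5,4)
river: ρ → (4,3,-6)
ρ-cycle length = 6 (tail of 1 descent step not counted)

6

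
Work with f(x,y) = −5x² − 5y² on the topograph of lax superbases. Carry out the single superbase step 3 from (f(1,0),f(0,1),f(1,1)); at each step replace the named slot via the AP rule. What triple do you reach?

start (-5,-5,-10) = (f(1,0),f(0,1),f(1,1))
replace slot 3: 2·((-5)+(-5)) − (-10) = -10 → (-5,-5,-10)

-5,-5,-10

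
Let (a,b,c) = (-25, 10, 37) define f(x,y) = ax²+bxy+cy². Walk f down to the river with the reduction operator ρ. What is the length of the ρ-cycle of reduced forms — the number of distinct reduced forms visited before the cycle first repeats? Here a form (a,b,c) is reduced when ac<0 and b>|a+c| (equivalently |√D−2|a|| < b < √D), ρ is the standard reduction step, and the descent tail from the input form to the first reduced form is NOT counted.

D = 3800, ⌊√D⌋ = 61
descent: ρ → (37,-10,-25)
descent: ρ → (-25,60,2)  [lands on river]
river: ρ → (2,60,-25)
river: ρ → (-25,40,22)
river: ρ → (22,48,-17)
river: ρ → (-17,54,13)
river: ρ → (13,50,-25)
river: ρ → (-25,50,13)
river: ρ → (13,54,-17)
river: ρ → (-17,48,22)
river: ρ → (22,40,-25)
ρ-cycle length = 10 (tail of 2 descent steps not counted)

10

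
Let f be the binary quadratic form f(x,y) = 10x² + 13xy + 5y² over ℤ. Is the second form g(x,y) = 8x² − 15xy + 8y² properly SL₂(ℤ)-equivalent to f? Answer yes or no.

D₁ = -31, D₂ = -31
f: translate: b→-7 (≡13 mod 20), so (10,13,5)→(10,-7,2)
f: flip: (10,-7,2)→(2,7,10)
f: translate: b→-1 (≡7 mod 4), so (2,7,10)→(2,-1,4)
f: reduced (well bottom): (2,-1,4) with a≤c, −a<b≤a
g: translate: b→1 (≡-15 mod 16), so (8,-15,8)→(8,1,1)
g: flip: (8,1,1)→(1,-1,8)
g: translate: b→1 (≡-1 mod 2), so (1,-1,8)→(1,1,8)
g: reduced (well bottom): (1,1,8) with a≤c, −a<b≤a
reduced forms (2, -1, 4) vs (1, 1, 8) ⇒ inequivalent

no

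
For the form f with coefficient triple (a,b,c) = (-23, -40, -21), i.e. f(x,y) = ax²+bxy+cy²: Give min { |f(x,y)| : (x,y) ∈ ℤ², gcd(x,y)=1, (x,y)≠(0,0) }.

translate: b→-6 (≡40 mod 46), so (23,40,21)→(23,-6,4)
flip: (23,-6,4)→(4,6,23)
translate: b→-2 (≡6 mod 8), so (4,6,23)→(4,-2,21)
reduced (well bottom): (4,-2,21) with a≤c, −a<b≤a
well minimum |f| = |-4| = 4 (negative-definite)

4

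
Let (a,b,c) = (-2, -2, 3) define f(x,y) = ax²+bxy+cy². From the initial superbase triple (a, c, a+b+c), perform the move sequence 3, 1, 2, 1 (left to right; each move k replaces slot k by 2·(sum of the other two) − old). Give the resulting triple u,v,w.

start (-2,3,-1) = (f(1,0),f(0,1),f(1,1))
replace slot 3: 2·((-2)+3) − (-1) = 3 → (-2,3,3)
replace slot 1: 2·(3+3) − (-2) = 14 → (14,3,3)
replace slot 2: 2·(14+3) − 3 = 31 → (14,31,3)
replace slot 1: 2·(31+3) − 14 = 54 → (54,31,3)

54,31,3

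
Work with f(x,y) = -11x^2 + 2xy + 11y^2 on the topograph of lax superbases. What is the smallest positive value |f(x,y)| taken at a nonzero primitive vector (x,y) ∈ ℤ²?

river: ρ → (11,20,-2)
river: ρ → (-2,20,11)
river: ρ → (11,2,-11)
river: ρ → (-11,20,2)
river: ρ → (2,20,-11)
river: ρ → (-11,2,11)
closes: descent 0, river 6
min |a| on river = 2

2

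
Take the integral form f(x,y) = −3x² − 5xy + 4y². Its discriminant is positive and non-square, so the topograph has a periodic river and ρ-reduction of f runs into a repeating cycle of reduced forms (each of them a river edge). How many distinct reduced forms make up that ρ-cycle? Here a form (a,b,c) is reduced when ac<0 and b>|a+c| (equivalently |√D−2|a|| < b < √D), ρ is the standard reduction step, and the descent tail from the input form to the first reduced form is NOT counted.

D = 73, ⌊√D⌋ = 8
descent: ρ → (4,5,-3)  [lands on river]
river: ρ → (-3,7,2)
river: ρ → (2,5,-6)
river: ρ → (-6,7,1)
river: ρ → (1,7,-6)
river: ρ → (-6,5,2)
river: ρ → (2,7,-3)
river: ρ → (-3,5,4)
river: ρ → (4,3,-4)
river: ρ → (-4,5,3)
river: ρ → (3,7,-2)
river: ρ → (-2,5,6)
river: ρ → (6,7,-1)
river: ρ → (-1,7,6)
river: ρ → (6,5,-2)
river: ρ → (-2,7,3)
river: ρ → (3,5,-4)
river: ρ → (-4,3,4)
ρ-cycle length = 18 (tail of 1 descent step not counted)

18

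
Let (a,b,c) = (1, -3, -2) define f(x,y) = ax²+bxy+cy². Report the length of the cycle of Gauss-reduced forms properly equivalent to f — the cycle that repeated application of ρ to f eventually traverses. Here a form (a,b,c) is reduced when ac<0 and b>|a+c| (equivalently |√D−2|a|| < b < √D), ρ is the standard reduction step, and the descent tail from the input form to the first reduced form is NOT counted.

D = 17, ⌊√D⌋ = 4
descent: ρ → (-2,3,1)  [lands on river]
river: ρ → (1,3,-2)
river: ρ → (-2,1,2)
river: ρ → (2,3,-1)
river: ρ → (-1,3,2)
river: ρ → (2,1,-2)
ρ-cycle length = 6 (tail of 1 descent step not counted)

6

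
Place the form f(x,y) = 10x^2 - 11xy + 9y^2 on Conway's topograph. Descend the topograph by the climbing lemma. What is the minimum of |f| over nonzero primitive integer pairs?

translate: b→9 (≡-11 mod 20), so (10,-11,9)→(10,9,8)
flip: (10,9,8)→(8,-9,10)
translate: b→7 (≡-9 mod 16), so (8,-9,10)→(8,7,9)
reduced (well bottom): (8,7,9) with a≤c, −a<b≤a
well minimum = a = 8

8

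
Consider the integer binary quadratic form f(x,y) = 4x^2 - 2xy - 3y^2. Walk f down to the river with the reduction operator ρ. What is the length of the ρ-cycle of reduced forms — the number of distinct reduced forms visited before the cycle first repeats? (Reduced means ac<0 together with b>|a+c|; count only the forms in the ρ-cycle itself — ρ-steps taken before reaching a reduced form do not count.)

D = 52, ⌊√D⌋ = 7
descent: ρ → (-3,2,4)  [lands on river]
river: ρ → (4,6,-1)
river: ρ → (-1,6,4)
river: ρ → (4,2,-3)
river: ρ → (-3,4,3)
river: ρ → (3,2,-4)
river: ρ → (-4,6,1)
river: ρ → (1,6,-4)
river: ρ → (-4,2,3)
river: ρ → (3,4,-3)
ρ-cycle length = 10 (tail of 1 descent step not counted)

10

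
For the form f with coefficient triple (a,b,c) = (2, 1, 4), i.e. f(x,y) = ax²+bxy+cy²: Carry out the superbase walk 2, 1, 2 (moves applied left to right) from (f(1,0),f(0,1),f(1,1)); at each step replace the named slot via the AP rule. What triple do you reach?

start (2,4,7) = (f(1,0),f(0,1),f(1,1))
replace slot 2: 2·(2+7) − 4 = 14 → (2,14,7)
replace slot 1: 2·(14+7) − 2 = 40 → (40,14,7)
replace slot 2: 2·(40+7) − 14 = 80 → (40,80,7)

40,80,7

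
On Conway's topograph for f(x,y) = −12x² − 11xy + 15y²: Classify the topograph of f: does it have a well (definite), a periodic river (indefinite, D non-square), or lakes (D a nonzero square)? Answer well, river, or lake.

D = b²−4ac = (-11)² − 4·(-12)·15 = 841
D = 29² is a perfect square ⇒ form factors over ℤ ⇒ lakes

lake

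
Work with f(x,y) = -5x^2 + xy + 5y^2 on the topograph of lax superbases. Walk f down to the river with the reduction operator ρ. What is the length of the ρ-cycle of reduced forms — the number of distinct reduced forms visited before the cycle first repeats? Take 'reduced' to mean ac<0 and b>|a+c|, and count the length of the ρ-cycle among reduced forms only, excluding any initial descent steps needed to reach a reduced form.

D = 101, ⌊√D⌋ = 10
river: ρ → (5,9,-1)
river: ρ → (-1,9,5)
river: ρ → (5,1,-5)
river: ρ → (-5,9,1)
river: ρ → (1,9,-5)
river: ρ → (-5,1,5)
ρ-cycle length = 6 (tail of 0 descent steps not counted)

6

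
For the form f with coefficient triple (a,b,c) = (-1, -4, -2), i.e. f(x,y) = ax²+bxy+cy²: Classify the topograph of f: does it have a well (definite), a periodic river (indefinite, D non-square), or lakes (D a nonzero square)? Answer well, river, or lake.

D = b²−4ac = (-4)² − 4·(-1)·(-2) = 8
D > 0 non-square ⇒ indefinite ⇒ periodic river

river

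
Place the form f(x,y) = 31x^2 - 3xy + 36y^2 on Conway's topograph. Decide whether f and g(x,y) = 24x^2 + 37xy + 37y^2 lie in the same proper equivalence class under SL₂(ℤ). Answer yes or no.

D₁ = -4455, D₂ = -2183
discriminants differ ⇒ not SL₂(ℤ)-equivalent

no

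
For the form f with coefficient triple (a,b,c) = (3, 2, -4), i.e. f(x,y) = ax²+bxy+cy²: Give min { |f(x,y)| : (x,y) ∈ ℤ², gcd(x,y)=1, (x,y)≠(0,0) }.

river: ρ → (-4,6,1)
river: ρ → (1,6,-4)
river: ρ → (-4,2,3)
river: ρ → (3,4,-3)
river: ρ → (-3,2,4)
river: ρ → (4,6,-1)
river: ρ → (-1,6,4)
river: ρ → (4,2,-3)
river: ρ → (-3,4,3)
river: ρ → (3,2,-4)
closes: descent 0, river 10
min |a| on river = 1

1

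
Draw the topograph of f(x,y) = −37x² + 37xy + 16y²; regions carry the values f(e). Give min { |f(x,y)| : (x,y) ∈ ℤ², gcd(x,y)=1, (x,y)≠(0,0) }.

river: ρ → (16,59,-4)
river: ρ → (-4,61,1)
river: ρ → (1,61,-4)
river: ρ → (-4,59,16)
river: ρ → (16,37,-37)
river: ρ → (-37,37,16)
closes: descent 0, river 6
min |a| on river = 1

1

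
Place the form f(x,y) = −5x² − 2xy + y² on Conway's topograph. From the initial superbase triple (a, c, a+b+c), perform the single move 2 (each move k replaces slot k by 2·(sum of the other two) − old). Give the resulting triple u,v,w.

start (-5,1,-6) = (f(1,0),f(0,1),f(1,1))
replace slot 2: 2·((-5)+(-6)) − 1 = -23 → (-5,-23,-6)

-5,-23,-6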